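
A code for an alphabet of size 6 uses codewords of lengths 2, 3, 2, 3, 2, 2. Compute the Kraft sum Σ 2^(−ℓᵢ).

1.25

With common denominator 2^3 = 8: Σ 2^(−ℓᵢ) = 2/8 + 1/8 + 2/8 + 1/8 + 2/8 + 2/8 = 10/8 = 1.25.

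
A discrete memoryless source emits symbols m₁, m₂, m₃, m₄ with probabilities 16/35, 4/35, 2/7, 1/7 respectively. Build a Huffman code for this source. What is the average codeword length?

Repeatedly combine the two least-probable nodes; the expected code length is the sum of the merged weights.
merge 4/35 + 1/7 → 9/35
merge 9/35 + 2/7 → 19/35
merge 16/35 + 19/35 → 1
L = 9/35 + 19/35 + 1 = 9/5 = 1.8 bits/symbol.

1.8 bits/symbol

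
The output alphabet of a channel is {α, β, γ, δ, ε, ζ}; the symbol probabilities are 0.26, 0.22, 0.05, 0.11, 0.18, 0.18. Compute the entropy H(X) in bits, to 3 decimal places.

H = −Σ pᵢ log₂ pᵢ.
−0.26·log₂(0.26) = 0.5053
−0.22·log₂(0.22) = 0.4806
−0.05·log₂(0.05) = 0.2161
−0.11·log₂(0.11) = 0.3503
−0.18·log₂(0.18) = 0.4453
−0.18·log₂(0.18) = 0.4453
Sum ≈ 2.4429 → 2.443 bits.

2.443 bits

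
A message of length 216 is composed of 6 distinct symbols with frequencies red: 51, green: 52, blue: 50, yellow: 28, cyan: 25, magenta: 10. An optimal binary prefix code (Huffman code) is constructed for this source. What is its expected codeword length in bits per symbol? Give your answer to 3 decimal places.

2.454 bits/symbol

Probabilities are the counts divided by 216.
Repeatedly combine the two least-probable nodes; the expected code length is the sum of the merged weights.
merge 5/108 + 25/216 → 35/216
merge 7/54 + 35/216 → 7/24
merge 25/108 + 17/72 → 101/216
merge 13/54 + 7/24 → 115/216
merge 101/216 + 115/216 → 1
L = 35/216 + 7/24 + 101/216 + 115/216 + 1 = 265/108 ≈ 2.454 bits/symbol.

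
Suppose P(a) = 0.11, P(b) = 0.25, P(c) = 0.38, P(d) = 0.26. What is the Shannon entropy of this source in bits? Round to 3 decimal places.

H = −Σ pᵢ log₂ pᵢ.
−0.11·log₂(0.11) = 0.3503
−0.25·log₂(0.25) = 0.5000
−0.38·log₂(0.38) = 0.5305
−0.26·log₂(0.26) = 0.5053
Sum ≈ 1.8860 → 1.886 bits.

1.886 bits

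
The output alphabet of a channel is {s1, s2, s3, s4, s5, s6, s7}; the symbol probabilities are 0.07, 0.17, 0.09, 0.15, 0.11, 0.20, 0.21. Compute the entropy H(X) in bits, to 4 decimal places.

2.7138 bits

H = −Σ pᵢ log₂ pᵢ.
−0.07·log₂(0.07) = 0.2686
−0.17·log₂(0.17) = 0.4346
−0.09·log₂(0.09) = 0.3127
−0.15·log₂(0.15) = 0.4105
−0.11·log₂(0.11) = 0.3503
−0.20·log₂(0.20) = 0.4644
−0.21·log₂(0.21) = 0.4728
Sum ≈ 2.7138 → 2.7138 bits.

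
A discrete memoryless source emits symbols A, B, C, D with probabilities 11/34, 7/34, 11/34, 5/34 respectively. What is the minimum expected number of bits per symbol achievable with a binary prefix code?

Repeatedly combine the two least-probable nodes; the expected code length is the sum of the merged weights.
merge 5/34 + 7/34 → 6/17
merge 11/34 + 11/34 → 11/17
merge 6/17 + 11/17 → 1
L = 6/17 + 11/17 + 1 = 2 bits/symbol.

2 bits/symbol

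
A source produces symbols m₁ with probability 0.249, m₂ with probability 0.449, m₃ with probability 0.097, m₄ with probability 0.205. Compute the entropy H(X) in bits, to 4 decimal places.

H = −Σ pᵢ log₂ pᵢ.
−0.249·log₂(0.249) = 0.4994
−0.449·log₂(0.449) = 0.5187
−0.097·log₂(0.097) = 0.3265
−0.205·log₂(0.205) = 0.4687
Sum ≈ 1.8133 → 1.8133 bits.

1.8133 bits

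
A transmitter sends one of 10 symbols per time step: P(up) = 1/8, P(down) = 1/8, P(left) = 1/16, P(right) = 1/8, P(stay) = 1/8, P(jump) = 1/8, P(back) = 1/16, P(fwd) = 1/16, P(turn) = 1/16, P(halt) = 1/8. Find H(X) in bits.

3.25 bits

Each probability is a power of 1/2, so log₂(1/p) is an integer.
H = Σ p·log₂(1/p) = 1/8·3 + 1/8·3 + 1/16·4 + 1/8·3 + 1/8·3 + 1/8·3 + 1/16·4 + 1/16·4 + 1/16·4 + 1/8·3 = 3.25 bits.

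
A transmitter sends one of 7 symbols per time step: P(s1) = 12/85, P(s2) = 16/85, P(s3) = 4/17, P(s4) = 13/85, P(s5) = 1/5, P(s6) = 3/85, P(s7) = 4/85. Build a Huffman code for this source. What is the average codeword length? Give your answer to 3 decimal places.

2.647 bits/symbol

Repeatedly combine the two least-probable nodes; the expected code length is the sum of the merged weights.
merge 3/85 + 4/85 → 7/85
merge 7/85 + 12/85 → 19/85
merge 13/85 + 16/85 → 29/85
merge 1/5 + 19/85 → 36/85
merge 4/17 + 29/85 → 49/85
merge 36/85 + 49/85 → 1
L = 7/85 + 19/85 + 29/85 + 36/85 + 49/85 + 1 = 45/17 ≈ 2.647 bits/symbol.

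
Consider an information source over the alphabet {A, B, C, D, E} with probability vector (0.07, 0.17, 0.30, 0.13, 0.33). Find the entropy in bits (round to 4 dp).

H = −Σ pᵢ log₂ pᵢ.
−0.07·log₂(0.07) = 0.2686
−0.17·log₂(0.17) = 0.4346
−0.30·log₂(0.30) = 0.5211
−0.13·log₂(0.13) = 0.3826
−0.33·log₂(0.33) = 0.5278
Sum ≈ 2.1347 → 2.1347 bits.

2.1347 bits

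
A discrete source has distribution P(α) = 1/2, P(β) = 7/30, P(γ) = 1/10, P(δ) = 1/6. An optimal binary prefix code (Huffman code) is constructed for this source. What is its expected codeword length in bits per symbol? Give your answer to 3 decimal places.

Repeatedly combine the two least-probable nodes; the expected code length is the sum of the merged weights.
merge 1/10 + 1/6 → 4/15
merge 7/30 + 4/15 → 1/2
merge 1/2 + 1/2 → 1
L = 4/15 + 1/2 + 1 = 53/30 ≈ 1.767 bits/symbol.

1.767 bits/symbol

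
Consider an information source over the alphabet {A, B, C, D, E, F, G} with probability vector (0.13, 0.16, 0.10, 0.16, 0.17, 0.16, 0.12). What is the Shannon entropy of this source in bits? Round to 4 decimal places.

H = −Σ pᵢ log₂ pᵢ.
−0.13·log₂(0.13) = 0.3826
−0.16·log₂(0.16) = 0.4230
−0.10·log₂(0.10) = 0.3322
−0.16·log₂(0.16) = 0.4230
−0.17·log₂(0.17) = 0.4346
−0.16·log₂(0.16) = 0.4230
−0.12·log₂(0.12) = 0.3671
Sum ≈ 2.7855 → 2.7855 bits.

2.7855 bits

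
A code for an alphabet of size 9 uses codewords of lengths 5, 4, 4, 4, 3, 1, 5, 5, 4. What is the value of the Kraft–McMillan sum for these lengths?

With common denominator 2^5 = 32: Σ 2^(−ℓᵢ) = 1/32 + 2/32 + 2/32 + 2/32 + 4/32 + 16/32 + 1/32 + 1/32 + 2/32 = 31/32 = 0.96875.

0.96875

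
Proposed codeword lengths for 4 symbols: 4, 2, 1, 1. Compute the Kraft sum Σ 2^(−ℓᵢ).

With common denominator 2^4 = 16: Σ 2^(−ℓᵢ) = 1/16 + 4/16 + 8/16 + 8/16 = 21/16 = 1.3125.

1.3125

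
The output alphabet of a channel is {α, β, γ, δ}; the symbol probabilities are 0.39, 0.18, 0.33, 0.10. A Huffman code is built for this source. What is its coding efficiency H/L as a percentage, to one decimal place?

Entropy H = −Σ p log₂ p ≈ 1.8351 bits.
Huffman merges: 1/10+9/50→7/25; 7/25+33/100→61/100; 39/100+61/100→1. L = 189/100 ≈ 1.8900.
Efficiency = H/L = 1.8351/1.8900 = 97.1%.

97.1%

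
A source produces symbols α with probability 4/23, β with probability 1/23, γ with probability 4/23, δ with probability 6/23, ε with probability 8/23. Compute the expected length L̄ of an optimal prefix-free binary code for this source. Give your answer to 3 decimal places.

Repeatedly combine the two least-probable nodes; the expected code length is the sum of the merged weights.
merge 1/23 + 4/23 → 5/23
merge 4/23 + 5/23 → 9/23
merge 6/23 + 8/23 → 14/23
merge 9/23 + 14/23 → 1
L = 5/23 + 9/23 + 14/23 + 1 = 51/23 ≈ 2.217 bits/symbol.

2.217 bits/symbol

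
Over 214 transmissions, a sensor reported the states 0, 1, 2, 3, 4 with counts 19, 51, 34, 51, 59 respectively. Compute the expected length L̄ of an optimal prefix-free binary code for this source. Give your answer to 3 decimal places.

Probabilities are the counts divided by 214.
Repeatedly combine the two least-probable nodes; the expected code length is the sum of the merged weights.
merge 19/214 + 17/107 → 53/214
merge 51/214 + 51/214 → 51/107
merge 53/214 + 59/214 → 56/107
merge 51/107 + 56/107 → 1
L = 53/214 + 51/107 + 56/107 + 1 = 481/214 ≈ 2.248 bits/symbol.

2.248 bits/symbol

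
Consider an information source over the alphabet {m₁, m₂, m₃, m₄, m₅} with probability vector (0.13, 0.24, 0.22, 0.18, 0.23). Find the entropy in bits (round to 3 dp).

2.290 bits

H = −Σ pᵢ log₂ pᵢ.
−0.13·log₂(0.13) = 0.3826
−0.24·log₂(0.24) = 0.4941
−0.22·log₂(0.22) = 0.4806
−0.18·log₂(0.18) = 0.4453
−0.23·log₂(0.23) = 0.4877
Sum ≈ 2.2903 → 2.290 bits.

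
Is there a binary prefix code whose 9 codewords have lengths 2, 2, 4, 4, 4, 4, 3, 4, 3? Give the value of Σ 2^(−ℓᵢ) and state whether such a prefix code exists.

1.0625; no

With common denominator 2^4 = 16: Σ 2^(−ℓᵢ) = 4/16 + 4/16 + 1/16 + 1/16 + 1/16 + 1/16 + 2/16 + 1/16 + 2/16 = 17/16 = 1.0625.
Kraft's inequality requires Σ ≤ 1; here Σ = 1.0625 > 1, so no such prefix code exists.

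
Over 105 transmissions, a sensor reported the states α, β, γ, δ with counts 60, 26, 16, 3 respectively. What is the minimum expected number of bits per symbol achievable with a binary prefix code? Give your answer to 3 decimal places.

Probabilities are the counts divided by 105.
Repeatedly combine the two least-probable nodes; the expected code length is the sum of the merged weights.
merge 1/35 + 16/105 → 19/105
merge 19/105 + 26/105 → 3/7
merge 3/7 + 4/7 → 1
L = 19/105 + 3/7 + 1 = 169/105 ≈ 1.610 bits/symbol.

1.610 bits/symbol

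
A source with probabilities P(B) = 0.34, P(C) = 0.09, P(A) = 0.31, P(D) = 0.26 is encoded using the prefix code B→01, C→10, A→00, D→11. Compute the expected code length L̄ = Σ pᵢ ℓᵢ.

2 bits/symbol

L̄ = Σ pᵢ·ℓᵢ = 0.34·2 + 0.09·2 + 0.31·2 + 0.26·2 = 2 bits/symbol.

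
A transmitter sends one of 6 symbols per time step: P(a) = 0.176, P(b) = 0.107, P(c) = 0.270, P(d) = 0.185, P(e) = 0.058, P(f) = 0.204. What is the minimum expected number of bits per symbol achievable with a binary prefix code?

Repeatedly combine the two least-probable nodes; the expected code length is the sum of the merged weights.
merge 29/500 + 107/1000 → 33/200
merge 33/200 + 22/125 → 341/1000
merge 37/200 + 51/250 → 389/1000
merge 27/100 + 341/1000 → 611/1000
merge 389/1000 + 611/1000 → 1
L = 33/200 + 341/1000 + 389/1000 + 611/1000 + 1 = 1253/500 = 2.506 bits/symbol.

2.506 bits/symbol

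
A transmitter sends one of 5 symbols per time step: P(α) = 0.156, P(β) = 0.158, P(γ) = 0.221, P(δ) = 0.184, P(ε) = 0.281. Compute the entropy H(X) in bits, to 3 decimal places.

H = −Σ pᵢ log₂ pᵢ.
−0.156·log₂(0.156) = 0.4181
−0.158·log₂(0.158) = 0.4206
−0.221·log₂(0.221) = 0.4813
−0.184·log₂(0.184) = 0.4494
−0.281·log₂(0.281) = 0.5146
Sum ≈ 2.2840 → 2.284 bits.

2.284 bits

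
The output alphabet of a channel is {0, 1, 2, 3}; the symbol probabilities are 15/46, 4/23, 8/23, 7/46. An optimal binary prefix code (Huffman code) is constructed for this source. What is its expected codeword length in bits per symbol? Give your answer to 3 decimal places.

Repeatedly combine the two least-probable nodes; the expected code length is the sum of the merged weights.
merge 7/46 + 4/23 → 15/46
merge 15/46 + 15/46 → 15/23
merge 8/23 + 15/23 → 1
L = 15/46 + 15/23 + 1 = 91/46 ≈ 1.978 bits/symbol.

1.978 bits/symbol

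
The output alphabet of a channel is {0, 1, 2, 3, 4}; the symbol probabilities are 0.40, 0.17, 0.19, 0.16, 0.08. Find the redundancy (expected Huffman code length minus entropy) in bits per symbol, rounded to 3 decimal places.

Entropy H = −Σ p log₂ p ≈ 2.1331 bits.
Huffman merges: 2/25+4/25→6/25; 17/100+19/100→9/25; 6/25+9/25→3/5; 2/5+3/5→1. L = 11/5 ≈ 2.2000.
L − H = 2.2000 − 2.1331 = 0.067 bits.

0.067 bits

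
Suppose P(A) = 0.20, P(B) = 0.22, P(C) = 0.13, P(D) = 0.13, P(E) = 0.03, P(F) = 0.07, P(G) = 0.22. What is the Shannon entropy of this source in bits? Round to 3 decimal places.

2.611 bits

H = −Σ pᵢ log₂ pᵢ.
−0.20·log₂(0.20) = 0.4644
−0.22·log₂(0.22) = 0.4806
−0.13·log₂(0.13) = 0.3826
−0.13·log₂(0.13) = 0.3826
−0.03·log₂(0.03) = 0.1518
−0.07·log₂(0.07) = 0.2686
−0.22·log₂(0.22) = 0.4806
Sum ≈ 2.6111 → 2.611 bits.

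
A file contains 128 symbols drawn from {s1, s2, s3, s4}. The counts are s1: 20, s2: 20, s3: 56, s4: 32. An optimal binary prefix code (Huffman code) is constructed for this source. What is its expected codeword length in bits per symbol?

1.875 bits/symbol

Probabilities are the counts divided by 128.
Repeatedly combine the two least-probable nodes; the expected code length is the sum of the merged weights.
merge 5/32 + 5/32 → 5/16
merge 1/4 + 5/16 → 9/16
merge 7/16 + 9/16 → 1
L = 5/16 + 9/16 + 1 = 15/8 = 1.875 bits/symbol.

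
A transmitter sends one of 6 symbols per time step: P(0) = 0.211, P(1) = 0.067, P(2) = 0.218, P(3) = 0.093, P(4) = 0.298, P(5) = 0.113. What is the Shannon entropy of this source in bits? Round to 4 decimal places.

2.4086 bits

H = −Σ pᵢ log₂ pᵢ.
−0.211·log₂(0.211) = 0.4736
−0.067·log₂(0.067) = 0.2613
−0.218·log₂(0.218) = 0.4791
−0.093·log₂(0.093) = 0.3187
−0.298·log₂(0.298) = 0.5205
−0.113·log₂(0.113) = 0.3555
Sum ≈ 2.4086 → 2.4086 bits.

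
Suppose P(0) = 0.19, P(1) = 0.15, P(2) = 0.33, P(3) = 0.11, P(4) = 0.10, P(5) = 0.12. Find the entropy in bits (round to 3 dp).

2.443 bits

H = −Σ pᵢ log₂ pᵢ.
−0.19·log₂(0.19) = 0.4552
−0.15·log₂(0.15) = 0.4105
−0.33·log₂(0.33) = 0.5278
−0.11·log₂(0.11) = 0.3503
−0.10·log₂(0.10) = 0.3322
−0.12·log₂(0.12) = 0.3671
Sum ≈ 2.4431 → 2.443 bits.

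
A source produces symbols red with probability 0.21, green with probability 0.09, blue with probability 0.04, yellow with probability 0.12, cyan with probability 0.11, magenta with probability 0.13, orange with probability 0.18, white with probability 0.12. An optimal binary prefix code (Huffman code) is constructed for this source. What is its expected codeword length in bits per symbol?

Repeatedly combine the two least-probable nodes; the expected code length is the sum of the merged weights.
merge 1/25 + 9/100 → 13/100
merge 11/100 + 3/25 → 23/100
merge 3/25 + 13/100 → 1/4
merge 13/100 + 9/50 → 31/100
merge 21/100 + 23/100 → 11/25
merge 1/4 + 31/100 → 14/25
merge 11/25 + 14/25 → 1
L = 13/100 + 23/100 + 1/4 + 31/100 + 11/25 + 14/25 + 1 = 73/25 = 2.92 bits/symbol.

2.92 bits/symbol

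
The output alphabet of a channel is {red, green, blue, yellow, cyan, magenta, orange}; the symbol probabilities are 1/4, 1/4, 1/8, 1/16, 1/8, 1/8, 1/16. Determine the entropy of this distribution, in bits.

2.625 bits

Each probability is a power of 1/2, so log₂(1/p) is an integer.
H = Σ p·log₂(1/p) = 1/4·2 + 1/4·2 + 1/8·3 + 1/16·4 + 1/8·3 + 1/8·3 + 1/16·4 = 2.625 bits.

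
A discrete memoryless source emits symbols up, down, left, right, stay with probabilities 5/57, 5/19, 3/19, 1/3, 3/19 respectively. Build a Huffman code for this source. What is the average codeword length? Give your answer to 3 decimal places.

2.246 bits/symbol

Repeatedly combine the two least-probable nodes; the expected code length is the sum of the merged weights.
merge 5/57 + 3/19 → 14/57
merge 3/19 + 14/57 → 23/57
merge 5/19 + 1/3 → 34/57
merge 23/57 + 34/57 → 1
L = 14/57 + 23/57 + 34/57 + 1 = 128/57 ≈ 2.246 bits/symbol.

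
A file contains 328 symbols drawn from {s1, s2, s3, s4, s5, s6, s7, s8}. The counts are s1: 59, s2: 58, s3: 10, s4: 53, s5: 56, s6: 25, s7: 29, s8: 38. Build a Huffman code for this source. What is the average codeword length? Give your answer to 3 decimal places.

Probabilities are the counts divided by 328.
Repeatedly combine the two least-probable nodes; the expected code length is the sum of the merged weights.
merge 5/164 + 25/328 → 35/328
merge 29/328 + 35/328 → 8/41
merge 19/164 + 53/328 → 91/328
merge 7/41 + 29/164 → 57/164
merge 59/328 + 8/41 → 3/8
merge 91/328 + 57/164 → 5/8
merge 3/8 + 5/8 → 1
L = 35/328 + 8/41 + 91/328 + 57/164 + 3/8 + 5/8 + 1 = 120/41 ≈ 2.927 bits/symbol.

2.927 bits/symbol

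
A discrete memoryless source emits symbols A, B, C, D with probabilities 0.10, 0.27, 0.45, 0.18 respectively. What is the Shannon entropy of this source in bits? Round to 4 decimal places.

1.8059 bits

H = −Σ pᵢ log₂ pᵢ.
−0.10·log₂(0.10) = 0.3322
−0.27·log₂(0.27) = 0.5100
−0.45·log₂(0.45) = 0.5184
−0.18·log₂(0.18) = 0.4453
Sum ≈ 1.8059 → 1.8059 bits.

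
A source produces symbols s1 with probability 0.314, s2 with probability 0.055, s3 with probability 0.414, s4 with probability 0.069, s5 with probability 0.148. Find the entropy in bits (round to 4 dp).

H = −Σ pᵢ log₂ pᵢ.
−0.314·log₂(0.314) = 0.5247
−0.055·log₂(0.055) = 0.2301
−0.414·log₂(0.414) = 0.5267
−0.069·log₂(0.069) = 0.2662
−0.148·log₂(0.148) = 0.4079
Sum ≈ 1.9557 → 1.9557 bits.

1.9557 bits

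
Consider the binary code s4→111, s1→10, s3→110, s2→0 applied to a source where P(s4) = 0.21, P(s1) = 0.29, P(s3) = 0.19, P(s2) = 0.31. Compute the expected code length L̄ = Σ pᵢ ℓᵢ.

2.09 bits/symbol

L̄ = Σ pᵢ·ℓᵢ = 0.21·3 + 0.29·2 + 0.19·3 + 0.31·1 = 2.09 bits/symbol.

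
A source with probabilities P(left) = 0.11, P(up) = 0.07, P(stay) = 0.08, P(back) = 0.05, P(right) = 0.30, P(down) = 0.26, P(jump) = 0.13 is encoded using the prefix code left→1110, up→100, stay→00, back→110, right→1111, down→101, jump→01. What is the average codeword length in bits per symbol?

3.2 bits/symbol

L̄ = Σ pᵢ·ℓᵢ = 0.11·4 + 0.07·3 + 0.08·2 + 0.05·3 + 0.30·4 + 0.26·3 + 0.13·2 = 3.2 bits/symbol.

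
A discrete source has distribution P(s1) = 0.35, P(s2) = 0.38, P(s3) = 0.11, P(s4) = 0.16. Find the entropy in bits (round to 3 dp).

1.834 bits

H = −Σ pᵢ log₂ pᵢ.
−0.35·log₂(0.35) = 0.5301
−0.38·log₂(0.38) = 0.5305
−0.11·log₂(0.11) = 0.3503
−0.16·log₂(0.16) = 0.4230
Sum ≈ 1.8339 → 1.834 bits.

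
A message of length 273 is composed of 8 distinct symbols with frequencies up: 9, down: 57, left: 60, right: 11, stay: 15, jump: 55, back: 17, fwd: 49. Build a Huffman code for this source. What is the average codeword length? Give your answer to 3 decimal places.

Probabilities are the counts divided by 273.
Repeatedly combine the two least-probable nodes; the expected code length is the sum of the merged weights.
merge 3/91 + 11/273 → 20/273
merge 5/91 + 17/273 → 32/273
merge 20/273 + 32/273 → 4/21
merge 7/39 + 4/21 → 101/273
merge 55/273 + 19/91 → 16/39
merge 20/91 + 101/273 → 23/39
merge 16/39 + 23/39 → 1
L = 20/273 + 32/273 + 4/21 + 101/273 + 16/39 + 23/39 + 1 = 751/273 ≈ 2.751 bits/symbol.

2.751 bits/symbol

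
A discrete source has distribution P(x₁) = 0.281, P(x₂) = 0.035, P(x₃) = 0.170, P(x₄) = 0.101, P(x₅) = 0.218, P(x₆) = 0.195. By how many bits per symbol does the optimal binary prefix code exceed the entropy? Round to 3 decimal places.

Entropy H = −Σ p log₂ p ≈ 2.3915 bits.
Huffman merges: 7/200+101/1000→17/125; 17/125+17/100→153/500; 39/200+109/500→413/1000; 281/1000+153/500→587/1000; 413/1000+587/1000→1. L = 1221/500 ≈ 2.4420.
L − H = 2.4420 − 2.3915 = 0.050 bits.

0.050 bits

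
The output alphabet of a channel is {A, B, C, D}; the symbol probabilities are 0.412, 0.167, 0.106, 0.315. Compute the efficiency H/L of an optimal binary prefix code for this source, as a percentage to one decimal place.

Entropy H = −Σ p log₂ p ≈ 1.8265 bits.
Huffman merges: 53/500+167/1000→273/1000; 273/1000+63/200→147/250; 103/250+147/250→1. L = 1861/1000 ≈ 1.8610.
Efficiency = H/L = 1.8265/1.8610 = 98.1%.

98.1%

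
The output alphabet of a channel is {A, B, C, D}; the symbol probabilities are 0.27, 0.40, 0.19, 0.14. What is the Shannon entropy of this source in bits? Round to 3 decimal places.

1.891 bits

H = −Σ pᵢ log₂ pᵢ.
−0.27·log₂(0.27) = 0.5100
−0.40·log₂(0.40) = 0.5288
−0.19·log₂(0.19) = 0.4552
−0.14·log₂(0.14) = 0.3971
Sum ≈ 1.8911 → 1.891 bits.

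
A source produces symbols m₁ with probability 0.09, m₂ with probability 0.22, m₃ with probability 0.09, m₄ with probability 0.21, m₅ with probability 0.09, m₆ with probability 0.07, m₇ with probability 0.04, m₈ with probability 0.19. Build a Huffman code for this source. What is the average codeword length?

2.86 bits/symbol

Repeatedly combine the two least-probable nodes; the expected code length is the sum of the merged weights.
merge 1/25 + 7/100 → 11/100
merge 9/100 + 9/100 → 9/50
merge 9/100 + 11/100 → 1/5
merge 9/50 + 19/100 → 37/100
merge 1/5 + 21/100 → 41/100
merge 11/50 + 37/100 → 59/100
merge 41/100 + 59/100 → 1
L = 11/100 + 9/50 + 1/5 + 37/100 + 41/100 + 59/100 + 1 = 143/50 = 2.86 bits/symbol.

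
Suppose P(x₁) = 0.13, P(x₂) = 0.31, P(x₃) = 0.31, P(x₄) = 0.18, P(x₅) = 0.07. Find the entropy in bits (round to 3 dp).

2.144 bits

H = −Σ pᵢ log₂ pᵢ.
−0.13·log₂(0.13) = 0.3826
−0.31·log₂(0.31) = 0.5238
−0.31·log₂(0.31) = 0.5238
−0.18·log₂(0.18) = 0.4453
−0.07·log₂(0.07) = 0.2686
Sum ≈ 2.1441 → 2.144 bits.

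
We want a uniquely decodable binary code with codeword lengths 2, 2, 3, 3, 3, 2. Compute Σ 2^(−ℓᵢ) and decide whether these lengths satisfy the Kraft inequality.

With common denominator 2^3 = 8: Σ 2^(−ℓᵢ) = 2/8 + 2/8 + 1/8 + 1/8 + 1/8 + 2/8 = 9/8 = 1.125.
Kraft's inequality requires Σ ≤ 1; here Σ = 1.125 > 1, so no such prefix code exists.

1.125; no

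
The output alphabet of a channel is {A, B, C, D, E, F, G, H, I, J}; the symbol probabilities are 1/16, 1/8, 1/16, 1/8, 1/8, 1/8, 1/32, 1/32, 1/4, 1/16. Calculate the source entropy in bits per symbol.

3.0625 bits

Each probability is a power of 1/2, so log₂(1/p) is an integer.
H = Σ p·log₂(1/p) = 1/16·4 + 1/8·3 + 1/16·4 + 1/8·3 + 1/8·3 + 1/8·3 + 1/32·5 + 1/32·5 + 1/4·2 + 1/16·4 = 3.0625 bits.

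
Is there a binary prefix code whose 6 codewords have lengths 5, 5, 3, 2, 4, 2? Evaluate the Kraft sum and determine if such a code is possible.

With common denominator 2^5 = 32: Σ 2^(−ℓᵢ) = 1/32 + 1/32 + 4/32 + 8/32 + 2/32 + 8/32 = 24/32 = 0.75.
Kraft's inequality requires Σ ≤ 1; here Σ = 0.75 ≤ 1, so such a prefix code exists.

0.75; yes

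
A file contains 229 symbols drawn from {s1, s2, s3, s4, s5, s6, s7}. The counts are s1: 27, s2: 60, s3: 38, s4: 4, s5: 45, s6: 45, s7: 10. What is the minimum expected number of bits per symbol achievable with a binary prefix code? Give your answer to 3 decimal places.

2.585 bits/symbol

Probabilities are the counts divided by 229.
Repeatedly combine the two least-probable nodes; the expected code length is the sum of the merged weights.
merge 4/229 + 10/229 → 14/229
merge 14/229 + 27/229 → 41/229
merge 38/229 + 41/229 → 79/229
merge 45/229 + 45/229 → 90/229
merge 60/229 + 79/229 → 139/229
merge 90/229 + 139/229 → 1
L = 14/229 + 41/229 + 79/229 + 90/229 + 139/229 + 1 = 592/229 ≈ 2.585 bits/symbol.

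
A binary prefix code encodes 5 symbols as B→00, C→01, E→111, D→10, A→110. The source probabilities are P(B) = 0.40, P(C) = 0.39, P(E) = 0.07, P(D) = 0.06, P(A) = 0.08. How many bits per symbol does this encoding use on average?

2.15 bits/symbol

L̄ = Σ pᵢ·ℓᵢ = 0.40·2 + 0.39·2 + 0.07·3 + 0.06·2 + 0.08·3 = 2.15 bits/symbol.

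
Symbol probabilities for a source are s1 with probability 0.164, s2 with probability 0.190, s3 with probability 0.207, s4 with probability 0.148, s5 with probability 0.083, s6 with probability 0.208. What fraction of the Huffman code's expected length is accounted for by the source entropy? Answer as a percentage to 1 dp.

Entropy H = −Σ p log₂ p ≈ 2.5305 bits.
Huffman merges: 83/1000+37/250→231/1000; 41/250+19/100→177/500; 207/1000+26/125→83/200; 231/1000+177/500→117/200; 83/200+117/200→1. L = 517/200 ≈ 2.5850.
Efficiency = H/L = 2.5305/2.5850 = 97.9%.

97.9%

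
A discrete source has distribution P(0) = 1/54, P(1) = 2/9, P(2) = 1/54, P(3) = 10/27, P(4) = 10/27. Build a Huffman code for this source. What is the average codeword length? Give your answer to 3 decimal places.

Repeatedly combine the two least-probable nodes; the expected code length is the sum of the merged weights.
merge 1/54 + 1/54 → 1/27
merge 1/27 + 2/9 → 7/27
merge 7/27 + 10/27 → 17/27
merge 10/27 + 17/27 → 1
L = 1/27 + 7/27 + 17/27 + 1 = 52/27 ≈ 1.926 bits/symbol.

1.926 bits/symbol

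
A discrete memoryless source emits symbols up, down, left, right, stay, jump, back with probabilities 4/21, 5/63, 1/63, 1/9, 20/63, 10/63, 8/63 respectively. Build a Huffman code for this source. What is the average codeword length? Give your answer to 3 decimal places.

Repeatedly combine the two least-probable nodes; the expected code length is the sum of the merged weights.
merge 1/63 + 5/63 → 2/21
merge 2/21 + 1/9 → 13/63
merge 8/63 + 10/63 → 2/7
merge 4/21 + 13/63 → 25/63
merge 2/7 + 20/63 → 38/63
merge 25/63 + 38/63 → 1
L = 2/21 + 13/63 + 2/7 + 25/63 + 38/63 + 1 = 163/63 ≈ 2.587 bits/symbol.

2.587 bits/symbol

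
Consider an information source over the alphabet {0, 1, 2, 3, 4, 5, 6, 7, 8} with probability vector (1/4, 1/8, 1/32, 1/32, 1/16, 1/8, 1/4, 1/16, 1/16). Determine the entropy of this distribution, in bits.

Each probability is a power of 1/2, so log₂(1/p) is an integer.
H = Σ p·log₂(1/p) = 1/4·2 + 1/8·3 + 1/32·5 + 1/32·5 + 1/16·4 + 1/8·3 + 1/4·2 + 1/16·4 + 1/16·4 = 2.8125 bits.

2.8125 bits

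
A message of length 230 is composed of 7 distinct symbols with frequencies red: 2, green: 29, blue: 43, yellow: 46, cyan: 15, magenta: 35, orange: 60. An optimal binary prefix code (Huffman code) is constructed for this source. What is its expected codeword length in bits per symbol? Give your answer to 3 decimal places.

Probabilities are the counts divided by 230.
Repeatedly combine the two least-probable nodes; the expected code length is the sum of the merged weights.
merge 1/115 + 3/46 → 17/230
merge 17/230 + 29/230 → 1/5
merge 7/46 + 43/230 → 39/115
merge 1/5 + 1/5 → 2/5
merge 6/23 + 39/115 → 3/5
merge 2/5 + 3/5 → 1
L = 17/230 + 1/5 + 39/115 + 2/5 + 3/5 + 1 = 601/230 ≈ 2.613 bits/symbol.

2.613 bits/symbol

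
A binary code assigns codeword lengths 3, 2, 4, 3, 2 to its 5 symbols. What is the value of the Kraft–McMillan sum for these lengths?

With common denominator 2^4 = 16: Σ 2^(−ℓᵢ) = 2/16 + 4/16 + 1/16 + 2/16 + 4/16 = 13/16 = 0.8125.

0.8125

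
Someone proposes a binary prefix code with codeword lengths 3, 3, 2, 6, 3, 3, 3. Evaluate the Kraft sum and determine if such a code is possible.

0.890625; yes

With common denominator 2^6 = 64: Σ 2^(−ℓᵢ) = 8/64 + 8/64 + 16/64 + 1/64 + 8/64 + 8/64 + 8/64 = 57/64 = 0.890625.
Kraft's inequality requires Σ ≤ 1; here Σ = 0.890625 ≤ 1, so such a prefix code exists.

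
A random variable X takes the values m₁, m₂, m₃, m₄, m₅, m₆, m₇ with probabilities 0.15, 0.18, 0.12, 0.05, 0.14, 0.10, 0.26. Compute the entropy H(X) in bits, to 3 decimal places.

2.674 bits

H = −Σ pᵢ log₂ pᵢ.
−0.15·log₂(0.15) = 0.4105
−0.18·log₂(0.18) = 0.4453
−0.12·log₂(0.12) = 0.3671
−0.05·log₂(0.05) = 0.2161
−0.14·log₂(0.14) = 0.3971
−0.10·log₂(0.10) = 0.3322
−0.26·log₂(0.26) = 0.5053
Sum ≈ 2.6736 → 2.674 bits.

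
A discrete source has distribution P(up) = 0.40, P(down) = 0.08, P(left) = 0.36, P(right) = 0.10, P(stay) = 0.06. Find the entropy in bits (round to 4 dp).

1.9266 bits

H = −Σ pᵢ log₂ pᵢ.
−0.40·log₂(0.40) = 0.5288
−0.08·log₂(0.08) = 0.2915
−0.36·log₂(0.36) = 0.5306
−0.10·log₂(0.10) = 0.3322
−0.06·log₂(0.06) = 0.2435
Sum ≈ 1.9266 → 1.9266 bits.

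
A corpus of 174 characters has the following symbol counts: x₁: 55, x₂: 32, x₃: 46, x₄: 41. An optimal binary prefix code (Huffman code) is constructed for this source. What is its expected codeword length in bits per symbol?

Probabilities are the counts divided by 174.
Repeatedly combine the two least-probable nodes; the expected code length is the sum of the merged weights.
merge 16/87 + 41/174 → 73/174
merge 23/87 + 55/174 → 101/174
merge 73/174 + 101/174 → 1
L = 73/174 + 101/174 + 1 = 2 bits/symbol.

2 bits/symbol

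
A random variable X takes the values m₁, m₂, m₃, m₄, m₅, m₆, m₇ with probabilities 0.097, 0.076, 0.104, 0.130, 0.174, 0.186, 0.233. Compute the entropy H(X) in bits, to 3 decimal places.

H = −Σ pᵢ log₂ pᵢ.
−0.097·log₂(0.097) = 0.3265
−0.076·log₂(0.076) = 0.2826
−0.104·log₂(0.104) = 0.3396
−0.130·log₂(0.130) = 0.3826
−0.174·log₂(0.174) = 0.4390
−0.186·log₂(0.186) = 0.4514
−0.233·log₂(0.233) = 0.4897
Sum ≈ 2.7113 → 2.711 bits.

2.711 bits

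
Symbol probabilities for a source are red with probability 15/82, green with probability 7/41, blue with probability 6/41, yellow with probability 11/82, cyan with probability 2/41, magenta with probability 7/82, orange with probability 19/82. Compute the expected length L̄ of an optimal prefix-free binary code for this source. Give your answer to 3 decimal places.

2.720 bits/symbol

Repeatedly combine the two least-probable nodes; the expected code length is the sum of the merged weights.
merge 2/41 + 7/82 → 11/82
merge 11/82 + 11/82 → 11/41
merge 6/41 + 7/41 → 13/41
merge 15/82 + 19/82 → 17/41
merge 11/41 + 13/41 → 24/41
merge 17/41 + 24/41 → 1
L = 11/82 + 11/41 + 13/41 + 17/41 + 24/41 + 1 = 223/82 ≈ 2.720 bits/symbol.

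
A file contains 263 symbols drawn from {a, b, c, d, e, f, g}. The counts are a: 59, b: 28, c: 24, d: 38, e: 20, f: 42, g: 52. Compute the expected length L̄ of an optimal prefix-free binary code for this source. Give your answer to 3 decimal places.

2.745 bits/symbol

Probabilities are the counts divided by 263.
Repeatedly combine the two least-probable nodes; the expected code length is the sum of the merged weights.
merge 20/263 + 24/263 → 44/263
merge 28/263 + 38/263 → 66/263
merge 42/263 + 44/263 → 86/263
merge 52/263 + 59/263 → 111/263
merge 66/263 + 86/263 → 152/263
merge 111/263 + 152/263 → 1
L = 44/263 + 66/263 + 86/263 + 111/263 + 152/263 + 1 = 722/263 ≈ 2.745 bits/symbol.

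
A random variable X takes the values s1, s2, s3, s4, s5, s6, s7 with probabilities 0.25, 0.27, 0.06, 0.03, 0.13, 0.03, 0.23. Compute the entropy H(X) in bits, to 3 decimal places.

2.427 bits

H = −Σ pᵢ log₂ pᵢ.
−0.25·log₂(0.25) = 0.5000
−0.27·log₂(0.27) = 0.5100
−0.06·log₂(0.06) = 0.2435
−0.03·log₂(0.03) = 0.1518
−0.13·log₂(0.13) = 0.3826
−0.03·log₂(0.03) = 0.1518
−0.23·log₂(0.23) = 0.4877
Sum ≈ 2.4274 → 2.427 bits.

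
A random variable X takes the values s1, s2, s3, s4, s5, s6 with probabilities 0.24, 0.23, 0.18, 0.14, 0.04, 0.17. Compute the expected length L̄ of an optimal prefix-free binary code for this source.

2.53 bits/symbol

Repeatedly combine the two least-probable nodes; the expected code length is the sum of the merged weights.
merge 1/25 + 7/50 → 9/50
merge 17/100 + 9/50 → 7/20
merge 9/50 + 23/100 → 41/100
merge 6/25 + 7/20 → 59/100
merge 41/100 + 59/100 → 1
L = 9/50 + 7/20 + 41/100 + 59/100 + 1 = 253/100 = 2.53 bits/symbol.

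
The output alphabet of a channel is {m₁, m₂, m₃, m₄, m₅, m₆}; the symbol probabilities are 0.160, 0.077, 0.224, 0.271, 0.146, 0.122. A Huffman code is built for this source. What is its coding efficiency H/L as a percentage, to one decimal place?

98.9%

Entropy H = −Σ p log₂ p ≈ 2.4774 bits.
Huffman merges: 77/1000+61/500→199/1000; 73/500+4/25→153/500; 199/1000+28/125→423/1000; 271/1000+153/500→577/1000; 423/1000+577/1000→1. L = 501/200 ≈ 2.5050.
Efficiency = H/L = 2.4774/2.5050 = 98.9%.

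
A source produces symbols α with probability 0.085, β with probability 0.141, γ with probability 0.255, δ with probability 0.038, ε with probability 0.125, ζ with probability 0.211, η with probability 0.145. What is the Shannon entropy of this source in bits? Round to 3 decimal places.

2.635 bits

H = −Σ pᵢ log₂ pᵢ.
−0.085·log₂(0.085) = 0.3023
−0.141·log₂(0.141) = 0.3985
−0.255·log₂(0.255) = 0.5027
−0.038·log₂(0.038) = 0.1793
−0.125·log₂(0.125) = 0.3750
−0.211·log₂(0.211) = 0.4736
−0.145·log₂(0.145) = 0.4040
Sum ≈ 2.6354 → 2.635 bits.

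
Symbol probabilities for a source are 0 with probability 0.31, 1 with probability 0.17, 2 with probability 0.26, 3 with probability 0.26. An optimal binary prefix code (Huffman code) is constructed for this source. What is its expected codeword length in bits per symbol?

Repeatedly combine the two least-probable nodes; the expected code length is the sum of the merged weights.
merge 17/100 + 13/50 → 43/100
merge 13/50 + 31/100 → 57/100
merge 43/100 + 57/100 → 1
L = 43/100 + 57/100 + 1 = 2 bits/symbol.

2 bits/symbol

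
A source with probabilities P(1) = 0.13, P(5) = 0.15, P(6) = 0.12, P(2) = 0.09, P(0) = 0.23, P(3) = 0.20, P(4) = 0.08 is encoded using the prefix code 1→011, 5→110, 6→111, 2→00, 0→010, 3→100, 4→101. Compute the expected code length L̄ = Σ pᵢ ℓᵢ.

2.91 bits/symbol

L̄ = Σ pᵢ·ℓᵢ = 0.13·3 + 0.15·3 + 0.12·3 + 0.09·2 + 0.23·3 + 0.20·3 + 0.08·3 = 2.91 bits/symbol.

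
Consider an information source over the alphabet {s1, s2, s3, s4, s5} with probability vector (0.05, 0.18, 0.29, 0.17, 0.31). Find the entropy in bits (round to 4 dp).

H = −Σ pᵢ log₂ pᵢ.
−0.05·log₂(0.05) = 0.2161
−0.18·log₂(0.18) = 0.4453
−0.29·log₂(0.29) = 0.5179
−0.17·log₂(0.17) = 0.4346
−0.31·log₂(0.31) = 0.5238
Sum ≈ 2.1377 → 2.1377 bits.

2.1377 bits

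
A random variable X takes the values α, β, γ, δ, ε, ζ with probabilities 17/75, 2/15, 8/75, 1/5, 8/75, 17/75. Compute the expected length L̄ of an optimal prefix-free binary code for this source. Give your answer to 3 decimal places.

2.547 bits/symbol

Repeatedly combine the two least-probable nodes; the expected code length is the sum of the merged weights.
merge 8/75 + 8/75 → 16/75
merge 2/15 + 1/5 → 1/3
merge 16/75 + 17/75 → 11/25
merge 17/75 + 1/3 → 14/25
merge 11/25 + 14/25 → 1
L = 16/75 + 1/3 + 11/25 + 14/25 + 1 = 191/75 ≈ 2.547 bits/symbol.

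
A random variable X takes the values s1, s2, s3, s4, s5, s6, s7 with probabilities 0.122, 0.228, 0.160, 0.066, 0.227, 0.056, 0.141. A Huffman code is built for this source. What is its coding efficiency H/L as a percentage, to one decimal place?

99.6%

Entropy H = −Σ p log₂ p ≈ 2.6554 bits.
Huffman merges: 7/125+33/500→61/500; 61/500+61/500→61/250; 141/1000+4/25→301/1000; 227/1000+57/250→91/200; 61/250+301/1000→109/200; 91/200+109/200→1. L = 2667/1000 ≈ 2.6670.
Efficiency = H/L = 2.6554/2.6670 = 99.6%.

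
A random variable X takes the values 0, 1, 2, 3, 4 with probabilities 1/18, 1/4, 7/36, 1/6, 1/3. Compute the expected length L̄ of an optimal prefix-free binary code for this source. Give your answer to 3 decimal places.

Repeatedly combine the two least-probable nodes; the expected code length is the sum of the merged weights.
merge 1/18 + 1/6 → 2/9
merge 7/36 + 2/9 → 5/12
merge 1/4 + 1/3 → 7/12
merge 5/12 + 7/12 → 1
L = 2/9 + 5/12 + 7/12 + 1 = 20/9 ≈ 2.222 bits/symbol.

2.222 bits/symbol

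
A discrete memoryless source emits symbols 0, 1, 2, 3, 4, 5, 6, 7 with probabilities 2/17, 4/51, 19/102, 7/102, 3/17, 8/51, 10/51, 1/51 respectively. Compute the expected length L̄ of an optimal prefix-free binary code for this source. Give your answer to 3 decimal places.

Repeatedly combine the two least-probable nodes; the expected code length is the sum of the merged weights.
merge 1/51 + 7/102 → 3/34
merge 4/51 + 3/34 → 1/6
merge 2/17 + 8/51 → 14/51
merge 1/6 + 3/17 → 35/102
merge 19/102 + 10/51 → 13/34
merge 14/51 + 35/102 → 21/34
merge 13/34 + 21/34 → 1
L = 3/34 + 1/6 + 14/51 + 35/102 + 13/34 + 21/34 + 1 = 293/102 ≈ 2.873 bits/symbol.

2.873 bits/symbol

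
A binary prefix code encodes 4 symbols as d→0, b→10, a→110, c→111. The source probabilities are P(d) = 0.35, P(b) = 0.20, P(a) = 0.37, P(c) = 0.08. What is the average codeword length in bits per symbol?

L̄ = Σ pᵢ·ℓᵢ = 0.35·1 + 0.20·2 + 0.37·3 + 0.08·3 = 2.1 bits/symbol.

2.1 bits/symbol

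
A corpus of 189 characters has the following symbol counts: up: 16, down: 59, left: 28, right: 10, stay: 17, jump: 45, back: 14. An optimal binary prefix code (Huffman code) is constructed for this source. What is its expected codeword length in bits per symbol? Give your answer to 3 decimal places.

2.577 bits/symbol

Probabilities are the counts divided by 189.
Repeatedly combine the two least-probable nodes; the expected code length is the sum of the merged weights.
merge 10/189 + 2/27 → 8/63
merge 16/189 + 17/189 → 11/63
merge 8/63 + 4/27 → 52/189
merge 11/63 + 5/21 → 26/63
merge 52/189 + 59/189 → 37/63
merge 26/63 + 37/63 → 1
L = 8/63 + 11/63 + 52/189 + 26/63 + 37/63 + 1 = 487/189 ≈ 2.577 bits/symbol.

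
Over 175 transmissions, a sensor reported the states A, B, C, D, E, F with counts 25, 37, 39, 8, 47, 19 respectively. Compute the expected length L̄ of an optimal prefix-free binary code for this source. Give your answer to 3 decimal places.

2.451 bits/symbol

Probabilities are the counts divided by 175.
Repeatedly combine the two least-probable nodes; the expected code length is the sum of the merged weights.
merge 8/175 + 19/175 → 27/175
merge 1/7 + 27/175 → 52/175
merge 37/175 + 39/175 → 76/175
merge 47/175 + 52/175 → 99/175
merge 76/175 + 99/175 → 1
L = 27/175 + 52/175 + 76/175 + 99/175 + 1 = 429/175 ≈ 2.451 bits/symbol.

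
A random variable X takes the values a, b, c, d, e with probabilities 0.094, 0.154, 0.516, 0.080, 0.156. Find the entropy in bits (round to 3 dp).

1.938 bits

H = −Σ pᵢ log₂ pᵢ.
−0.094·log₂(0.094) = 0.3207
−0.154·log₂(0.154) = 0.4156
−0.516·log₂(0.516) = 0.4926
−0.080·log₂(0.080) = 0.2915
−0.156·log₂(0.156) = 0.4181
Sum ≈ 1.9385 → 1.938 bits.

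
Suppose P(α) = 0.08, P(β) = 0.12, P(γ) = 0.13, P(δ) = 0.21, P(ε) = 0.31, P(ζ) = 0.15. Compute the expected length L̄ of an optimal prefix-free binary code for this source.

Repeatedly combine the two least-probable nodes; the expected code length is the sum of the merged weights.
merge 2/25 + 3/25 → 1/5
merge 13/100 + 3/20 → 7/25
merge 1/5 + 21/100 → 41/100
merge 7/25 + 31/100 → 59/100
merge 41/100 + 59/100 → 1
L = 1/5 + 7/25 + 41/100 + 59/100 + 1 = 62/25 = 2.48 bits/symbol.

2.48 bits/symbol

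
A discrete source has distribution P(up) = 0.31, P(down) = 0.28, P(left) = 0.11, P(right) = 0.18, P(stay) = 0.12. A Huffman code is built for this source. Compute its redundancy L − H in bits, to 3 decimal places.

Entropy H = −Σ p log₂ p ≈ 2.2007 bits.
Huffman merges: 11/100+3/25→23/100; 9/50+23/100→41/100; 7/25+31/100→59/100; 41/100+59/100→1. L = 223/100 ≈ 2.2300.
L − H = 2.2300 − 2.2007 = 0.029 bits.

0.029 bits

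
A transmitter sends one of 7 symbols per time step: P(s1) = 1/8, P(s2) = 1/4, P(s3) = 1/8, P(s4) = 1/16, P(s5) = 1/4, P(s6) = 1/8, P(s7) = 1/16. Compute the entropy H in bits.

2.625 bits

Each probability is a power of 1/2, so log₂(1/p) is an integer.
H = Σ p·log₂(1/p) = 1/8·3 + 1/4·2 + 1/8·3 + 1/16·4 + 1/4·2 + 1/8·3 + 1/16·4 = 2.625 bits.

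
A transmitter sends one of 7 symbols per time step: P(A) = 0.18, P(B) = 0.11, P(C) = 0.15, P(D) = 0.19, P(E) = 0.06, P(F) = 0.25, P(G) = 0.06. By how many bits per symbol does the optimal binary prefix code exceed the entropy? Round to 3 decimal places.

0.032 bits

Entropy H = −Σ p log₂ p ≈ 2.6484 bits.
Huffman merges: 3/50+3/50→3/25; 11/100+3/25→23/100; 3/20+9/50→33/100; 19/100+23/100→21/50; 1/4+33/100→29/50; 21/50+29/50→1. L = 67/25 ≈ 2.6800.
L − H = 2.6800 − 2.6484 = 0.032 bits.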